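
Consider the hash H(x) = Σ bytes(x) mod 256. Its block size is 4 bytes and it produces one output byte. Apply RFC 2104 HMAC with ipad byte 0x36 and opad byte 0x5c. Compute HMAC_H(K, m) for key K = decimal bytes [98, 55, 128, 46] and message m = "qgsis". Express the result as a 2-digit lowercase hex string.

Key decimal bytes [98, 55, 128, 46] = 62 37 80 2e is exactly B = 4 bytes: K' = 62 37 80 2e.
K' ⊕ ipad = 54 01 b6 18.  K' ⊕ opad = 3e 6b dc 72.
Inner input = (K'⊕ipad) ∥ m = 54 01 b6 18 ∥ 71 67 73 69 73.
Inner hash: sum = 84+1+182+24+113+103+115+105+115 = 842; mod 256 = 74 → 4a.
Outer input = (K'⊕opad) ∥ inner = 3e 6b dc 72 ∥ 4a.
Outer hash (tag): sum = 62+107+220+114+74 = 577; mod 256 = 65 → 41.

41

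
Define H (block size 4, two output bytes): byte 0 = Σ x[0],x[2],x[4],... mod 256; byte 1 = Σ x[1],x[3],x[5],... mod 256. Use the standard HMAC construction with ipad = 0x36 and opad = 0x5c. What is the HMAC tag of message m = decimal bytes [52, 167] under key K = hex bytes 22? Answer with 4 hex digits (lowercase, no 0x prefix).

58cb

Key hex bytes 22 is 1 byte ≤ B = 4; zero-pad to 4 bytes: K' = 22 00 00 00.
K' ⊕ ipad = 14 36 36 36.  K' ⊕ opad = 7e 5c 5c 5c.
Inner input = (K'⊕ipad) ∥ m = 14 36 36 36 ∥ 34 a7.
Inner hash: even-index sum = 126 mod 256 = 126; odd-index sum = 275 mod 256 = 19 → 7e 13.
Outer input = (K'⊕opad) ∥ inner = 7e 5c 5c 5c ∥ 7e 13.
Outer hash (tag): even-index sum = 344 mod 256 = 88; odd-index sum = 203 mod 256 = 203 → 58 cb.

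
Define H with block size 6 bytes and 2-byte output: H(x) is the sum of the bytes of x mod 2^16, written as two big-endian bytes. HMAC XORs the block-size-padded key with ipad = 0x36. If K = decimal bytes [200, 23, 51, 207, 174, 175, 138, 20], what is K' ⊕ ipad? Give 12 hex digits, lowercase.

Key decimal bytes [200, 23, 51, 207, 174, 175, 138, 20] = c8 17 33 cf ae af 8a 14 is 8 bytes > B = 6, so hash it first: H(key) = 03 dc, then zero-pad to 6 bytes: K' = 03 dc 00 00 00 00.
XOR each byte with 0x36: 03⊕36=35, dc⊕36=ea, 00⊕36=36, 00⊕36=36, 00⊕36=36, 00⊕36=36.

35ea36363636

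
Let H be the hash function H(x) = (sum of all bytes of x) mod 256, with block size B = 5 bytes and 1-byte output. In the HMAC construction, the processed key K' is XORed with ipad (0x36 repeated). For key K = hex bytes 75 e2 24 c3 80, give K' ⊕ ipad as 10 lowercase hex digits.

43d412f5b6

Key hex bytes 75 e2 24 c3 80 is exactly B = 5 bytes: K' = 75 e2 24 c3 80.
XOR each byte with 0x36: 75⊕36=43, e2⊕36=d4, 24⊕36=12, c3⊕36=f5, 80⊕36=b6.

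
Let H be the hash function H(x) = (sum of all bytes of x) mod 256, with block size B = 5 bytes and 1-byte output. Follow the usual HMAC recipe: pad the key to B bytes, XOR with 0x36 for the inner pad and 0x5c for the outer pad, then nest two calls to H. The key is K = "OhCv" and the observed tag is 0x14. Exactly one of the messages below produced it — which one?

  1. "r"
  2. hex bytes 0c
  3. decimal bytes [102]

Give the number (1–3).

3

Key "OhCv" = 4f 68 43 76 is 4 bytes ≤ B = 5; zero-pad to 5 bytes: K' = 4f 68 43 76 00.
K' ⊕ ipad = 79 5e 75 40 36; K' ⊕ opad = 13 34 1f 2a 5c.
m1: inner = H(79 5e 75 40 36 72) = 34; tag = H(13 34 1f 2a 5c 34) = 20
m2: inner = H(79 5e 75 40 36 0c) = ce; tag = H(13 34 1f 2a 5c ce) = ba
m3: inner = H(79 5e 75 40 36 66) = 28; tag = H(13 34 1f 2a 5c 28) = 14 ← matches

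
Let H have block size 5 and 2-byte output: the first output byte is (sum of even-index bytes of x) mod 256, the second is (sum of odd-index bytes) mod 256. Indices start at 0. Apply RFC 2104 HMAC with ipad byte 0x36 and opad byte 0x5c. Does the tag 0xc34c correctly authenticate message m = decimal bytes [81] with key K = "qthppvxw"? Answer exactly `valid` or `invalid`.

Key "qthppvxw" = 71 74 68 70 70 76 78 77 is 8 bytes > B = 5, so hash it first: H(key) = c1 d1, then zero-pad to 5 bytes: K' = c1 d1 00 00 00.
K' ⊕ ipad = f7 e7 36 36 36; K' ⊕ opad = 9d 8d 5c 5c 5c.
Inner hash: even-index sum = 355 mod 256 = 99; odd-index sum = 366 mod 256 = 110 → 63 6e.
Outer hash (recomputed tag): even-index sum = 451 mod 256 = 195; odd-index sum = 332 mod 256 = 76 → c3 4c.
Recomputed tag = c34c; claimed = c34c → match.

valid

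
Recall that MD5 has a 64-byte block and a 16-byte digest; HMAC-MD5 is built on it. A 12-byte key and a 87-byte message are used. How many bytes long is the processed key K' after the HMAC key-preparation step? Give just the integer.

64

Key is 12 ≤ 64 bytes, zero-padded: |K'| = 64.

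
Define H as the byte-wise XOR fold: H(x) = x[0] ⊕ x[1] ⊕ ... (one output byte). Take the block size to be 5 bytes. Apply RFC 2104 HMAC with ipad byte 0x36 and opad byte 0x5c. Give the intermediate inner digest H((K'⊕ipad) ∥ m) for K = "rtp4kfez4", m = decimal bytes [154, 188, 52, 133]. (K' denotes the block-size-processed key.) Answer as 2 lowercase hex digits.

c5

Key "rtp4kfez4" = 72 74 70 34 6b 66 65 7a 34 is 9 bytes > B = 5, so hash it first: H(key) = 64, then zero-pad to 5 bytes: K' = 64 00 00 00 00.
K' ⊕ ipad = 52 36 36 36 36.
Inner input = 52 36 36 36 36 ∥ 9a bc 34 85.
Inner hash: XOR 52⊕36⊕36⊕36⊕36⊕9a⊕bc⊕34⊕85 = c5.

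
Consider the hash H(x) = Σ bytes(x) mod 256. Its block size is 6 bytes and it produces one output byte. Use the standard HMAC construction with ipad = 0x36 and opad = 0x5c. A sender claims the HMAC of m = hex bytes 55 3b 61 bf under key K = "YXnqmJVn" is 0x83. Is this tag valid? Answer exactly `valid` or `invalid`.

Key "YXnqmJVn" = 59 58 6e 71 6d 4a 56 6e is 8 bytes > B = 6, so hash it first: H(key) = 0b, then zero-pad to 6 bytes: K' = 0b 00 00 00 00 00.
K' ⊕ ipad = 3d 36 36 36 36 36; K' ⊕ opad = 57 5c 5c 5c 5c 5c.
Inner hash: sum = 61+54+54+54+54+54+85+59+97+191 = 763; mod 256 = 251 → fb.
Outer hash (recomputed tag): sum = 87+92+92+92+92+92+251 = 798; mod 256 = 30 → 1e.
Recomputed tag = 1e; claimed = 83 → mismatch.

invalid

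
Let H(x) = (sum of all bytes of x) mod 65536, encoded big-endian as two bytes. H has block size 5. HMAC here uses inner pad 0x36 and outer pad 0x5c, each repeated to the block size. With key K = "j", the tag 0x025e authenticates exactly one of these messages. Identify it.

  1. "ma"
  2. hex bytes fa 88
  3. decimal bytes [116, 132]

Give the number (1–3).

Key "j" = 6a is 1 byte ≤ B = 5; zero-pad to 5 bytes: K' = 6a 00 00 00 00.
K' ⊕ ipad = 5c 36 36 36 36; K' ⊕ opad = 36 5c 5c 5c 5c.
m1: inner = H(5c 36 36 36 36 6d 61) = 02 02; tag = H(36 5c 5c 5c 5c 02 02) = 01aa
m2: inner = H(5c 36 36 36 36 fa 88) = 02 b6; tag = H(36 5c 5c 5c 5c 02 b6) = 025e ← matches
m3: inner = H(5c 36 36 36 36 74 84) = 02 2c; tag = H(36 5c 5c 5c 5c 02 2c) = 01d4

2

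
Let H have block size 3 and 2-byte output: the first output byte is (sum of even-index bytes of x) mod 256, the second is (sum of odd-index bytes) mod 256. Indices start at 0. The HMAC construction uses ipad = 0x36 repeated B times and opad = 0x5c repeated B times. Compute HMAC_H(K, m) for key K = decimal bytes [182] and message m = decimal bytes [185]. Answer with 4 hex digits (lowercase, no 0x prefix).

3512

Key decimal bytes [182] = b6 is 1 byte ≤ B = 3; zero-pad to 3 bytes: K' = b6 00 00.
K' ⊕ ipad = 80 36 36.  K' ⊕ opad = ea 5c 5c.
Inner input = (K'⊕ipad) ∥ m = 80 36 36 ∥ b9.
Inner hash: even-index sum = 182 mod 256 = 182; odd-index sum = 239 mod 256 = 239 → b6 ef.
Outer input = (K'⊕opad) ∥ inner = ea 5c 5c ∥ b6 ef.
Outer hash (tag): even-index sum = 565 mod 256 = 53; odd-index sum = 274 mod 256 = 18 → 35 12.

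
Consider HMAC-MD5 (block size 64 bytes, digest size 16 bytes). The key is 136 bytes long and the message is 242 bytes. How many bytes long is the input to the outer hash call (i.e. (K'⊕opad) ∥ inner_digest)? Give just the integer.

80

Key is 136 > 64 bytes, so it is hashed to 16 bytes then zero-padded to 64: |K'| = 64.
Outer input = (K'⊕opad) ∥ H(inner) → 64 + 16 = 80 bytes.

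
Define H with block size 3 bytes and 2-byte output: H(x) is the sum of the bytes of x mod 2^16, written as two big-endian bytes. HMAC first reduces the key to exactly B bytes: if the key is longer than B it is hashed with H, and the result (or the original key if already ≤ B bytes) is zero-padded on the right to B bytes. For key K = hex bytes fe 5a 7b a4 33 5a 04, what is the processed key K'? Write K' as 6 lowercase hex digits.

|K| = 7 > B = 3, so first hash the key.
H(K): sum = 254+90+123+164+51+90+4 = 776 → 03 08.
Zero-pad H(K) = 03 08 to 3 bytes: K' = 03 08 00.

030800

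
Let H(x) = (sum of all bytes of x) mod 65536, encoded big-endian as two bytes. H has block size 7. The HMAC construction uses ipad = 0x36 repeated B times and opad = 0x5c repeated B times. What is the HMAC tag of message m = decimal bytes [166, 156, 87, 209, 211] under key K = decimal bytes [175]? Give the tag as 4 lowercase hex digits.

Key decimal bytes [175] = af is 1 byte ≤ B = 7; zero-pad to 7 bytes: K' = af 00 00 00 00 00 00.
K' ⊕ ipad = 99 36 36 36 36 36 36.  K' ⊕ opad = f3 5c 5c 5c 5c 5c 5c.
Inner input = (K'⊕ipad) ∥ m = 99 36 36 36 36 36 36 ∥ a6 9c 57 d1 d3.
Inner hash: sum = 153+54+54+54+54+54+54+166+156+87+209+211 = 1306 → 05 1a.
Outer input = (K'⊕opad) ∥ inner = f3 5c 5c 5c 5c 5c 5c ∥ 05 1a.
Outer hash (tag): sum = 243+92+92+92+92+92+92+5+26 = 826 → 03 3a.

033a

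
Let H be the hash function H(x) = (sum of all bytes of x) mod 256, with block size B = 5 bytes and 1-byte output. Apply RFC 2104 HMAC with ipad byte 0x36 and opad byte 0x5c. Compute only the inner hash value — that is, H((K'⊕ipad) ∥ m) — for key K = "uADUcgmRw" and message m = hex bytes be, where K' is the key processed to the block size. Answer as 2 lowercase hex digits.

0f

Key "uADUcgmRw" = 75 41 44 55 63 67 6d 52 77 is 9 bytes > B = 5, so hash it first: H(key) = 4f, then zero-pad to 5 bytes: K' = 4f 00 00 00 00.
K' ⊕ ipad = 79 36 36 36 36.
Inner input = 79 36 36 36 36 ∥ be.
Inner hash: sum = 121+54+54+54+54+190 = 527; mod 256 = 15 → 0f.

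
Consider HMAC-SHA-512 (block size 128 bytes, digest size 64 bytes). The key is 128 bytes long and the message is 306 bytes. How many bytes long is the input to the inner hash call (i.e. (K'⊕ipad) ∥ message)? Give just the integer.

Key is 128 ≤ 128 bytes, zero-padded: |K'| = 128.
Inner input = (K'⊕ipad) ∥ m → 128 + 306 = 434 bytes.

434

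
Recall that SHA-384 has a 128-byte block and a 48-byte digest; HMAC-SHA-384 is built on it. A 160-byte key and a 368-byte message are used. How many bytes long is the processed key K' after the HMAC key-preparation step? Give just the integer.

128

Key is 160 > 128 bytes, so it is hashed to 48 bytes then zero-padded to 128: |K'| = 128.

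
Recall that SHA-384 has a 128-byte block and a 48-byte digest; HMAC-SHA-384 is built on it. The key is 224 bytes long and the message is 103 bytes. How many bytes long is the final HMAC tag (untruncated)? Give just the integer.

The tag is one SHA-384 digest: 48 bytes.

48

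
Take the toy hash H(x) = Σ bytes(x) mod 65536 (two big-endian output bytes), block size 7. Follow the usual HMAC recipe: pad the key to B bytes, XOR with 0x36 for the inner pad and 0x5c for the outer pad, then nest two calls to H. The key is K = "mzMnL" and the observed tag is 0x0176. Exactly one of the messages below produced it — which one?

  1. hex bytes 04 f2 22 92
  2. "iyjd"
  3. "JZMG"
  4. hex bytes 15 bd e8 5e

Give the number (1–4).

Key "mzMnL" = 6d 7a 4d 6e 4c is 5 bytes ≤ B = 7; zero-pad to 7 bytes: K' = 6d 7a 4d 6e 4c 00 00.
K' ⊕ ipad = 5b 4c 7b 58 7a 36 36; K' ⊕ opad = 31 26 11 32 10 5c 5c.
m1: inner = H(5b 4c 7b 58 7a 36 36 04 f2 22 92) = 04 0a; tag = H(31 26 11 32 10 5c 5c 04 0a) = 0170
m2: inner = H(5b 4c 7b 58 7a 36 36 69 79 6a 64) = 04 10; tag = H(31 26 11 32 10 5c 5c 04 10) = 0176 ← matches
m3: inner = H(5b 4c 7b 58 7a 36 36 4a 5a 4d 47) = 03 98; tag = H(31 26 11 32 10 5c 5c 03 98) = 01fd
m4: inner = H(5b 4c 7b 58 7a 36 36 15 bd e8 5e) = 04 78; tag = H(31 26 11 32 10 5c 5c 04 78) = 01de

2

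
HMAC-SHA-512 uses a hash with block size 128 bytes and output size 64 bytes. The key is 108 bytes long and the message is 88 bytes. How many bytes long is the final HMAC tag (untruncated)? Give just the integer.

64

The tag is one SHA-512 digest: 64 bytes.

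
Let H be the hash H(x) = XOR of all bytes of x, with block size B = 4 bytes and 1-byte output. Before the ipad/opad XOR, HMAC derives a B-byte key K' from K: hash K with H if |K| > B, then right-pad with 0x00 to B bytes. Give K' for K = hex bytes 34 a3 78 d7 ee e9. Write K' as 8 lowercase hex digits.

|K| = 6 > B = 4, so first hash the key.
H(K): XOR 34⊕a3⊕78⊕d7⊕ee⊕e9 = 3f.
Zero-pad H(K) = 3f to 4 bytes: K' = 3f 00 00 00.

3f000000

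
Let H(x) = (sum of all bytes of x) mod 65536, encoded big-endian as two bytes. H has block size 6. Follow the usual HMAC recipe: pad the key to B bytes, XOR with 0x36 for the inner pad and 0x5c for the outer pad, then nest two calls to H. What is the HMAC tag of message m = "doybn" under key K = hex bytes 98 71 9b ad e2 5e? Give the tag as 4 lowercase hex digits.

0403

Key hex bytes 98 71 9b ad e2 5e is exactly B = 6 bytes: K' = 98 71 9b ad e2 5e.
K' ⊕ ipad = ae 47 ad 9b d4 68.  K' ⊕ opad = c4 2d c7 f1 be 02.
Inner input = (K'⊕ipad) ∥ m = ae 47 ad 9b d4 68 ∥ 64 6f 79 62 6e.
Inner hash: sum = 174+71+173+155+212+104+100+111+121+98+110 = 1429 → 05 95.
Outer input = (K'⊕opad) ∥ inner = c4 2d c7 f1 be 02 ∥ 05 95.
Outer hash (tag): sum = 196+45+199+241+190+2+5+149 = 1027 → 04 03.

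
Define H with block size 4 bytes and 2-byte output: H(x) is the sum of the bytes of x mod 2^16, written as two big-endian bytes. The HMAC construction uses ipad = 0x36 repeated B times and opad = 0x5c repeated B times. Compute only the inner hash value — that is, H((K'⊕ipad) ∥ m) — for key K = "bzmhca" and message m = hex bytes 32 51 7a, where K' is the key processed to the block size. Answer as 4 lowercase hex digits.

Key "bzmhca" = 62 7a 6d 68 63 61 is 6 bytes > B = 4, so hash it first: H(key) = 02 75, then zero-pad to 4 bytes: K' = 02 75 00 00.
K' ⊕ ipad = 34 43 36 36.
Inner input = 34 43 36 36 ∥ 32 51 7a.
Inner hash: sum = 52+67+54+54+50+81+122 = 480 → 01 e0.

01e0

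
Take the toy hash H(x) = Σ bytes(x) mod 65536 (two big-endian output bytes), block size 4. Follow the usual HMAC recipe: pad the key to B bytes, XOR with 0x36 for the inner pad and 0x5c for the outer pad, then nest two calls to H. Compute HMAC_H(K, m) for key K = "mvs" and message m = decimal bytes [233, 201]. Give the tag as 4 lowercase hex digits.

Key "mvs" = 6d 76 73 is 3 bytes ≤ B = 4; zero-pad to 4 bytes: K' = 6d 76 73 00.
K' ⊕ ipad = 5b 40 45 36.  K' ⊕ opad = 31 2a 2f 5c.
Inner input = (K'⊕ipad) ∥ m = 5b 40 45 36 ∥ e9 c9.
Inner hash: sum = 91+64+69+54+233+201 = 712 → 02 c8.
Outer input = (K'⊕opad) ∥ inner = 31 2a 2f 5c ∥ 02 c8.
Outer hash (tag): sum = 49+42+47+92+2+200 = 432 → 01 b0.

01b0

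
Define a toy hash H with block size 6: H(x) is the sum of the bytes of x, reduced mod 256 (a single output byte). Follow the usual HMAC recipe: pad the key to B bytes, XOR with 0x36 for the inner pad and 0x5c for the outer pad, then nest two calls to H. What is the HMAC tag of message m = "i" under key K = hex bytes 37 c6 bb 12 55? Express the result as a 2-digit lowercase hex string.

43

Key hex bytes 37 c6 bb 12 55 is 5 bytes ≤ B = 6; zero-pad to 6 bytes: K' = 37 c6 bb 12 55 00.
K' ⊕ ipad = 01 f0 8d 24 63 36.  K' ⊕ opad = 6b 9a e7 4e 09 5c.
Inner input = (K'⊕ipad) ∥ m = 01 f0 8d 24 63 36 ∥ 69.
Inner hash: sum = 1+240+141+36+99+54+105 = 676; mod 256 = 164 → a4.
Outer input = (K'⊕opad) ∥ inner = 6b 9a e7 4e 09 5c ∥ a4.
Outer hash (tag): sum = 107+154+231+78+9+92+164 = 835; mod 256 = 67 → 43.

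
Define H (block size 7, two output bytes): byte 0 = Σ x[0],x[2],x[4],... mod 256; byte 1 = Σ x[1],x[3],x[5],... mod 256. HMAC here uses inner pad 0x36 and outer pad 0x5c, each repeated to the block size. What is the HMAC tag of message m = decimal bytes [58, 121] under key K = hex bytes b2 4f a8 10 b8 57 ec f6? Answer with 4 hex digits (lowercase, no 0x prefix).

f68b

Key hex bytes b2 4f a8 10 b8 57 ec f6 is 8 bytes > B = 7, so hash it first: H(key) = fe ac, then zero-pad to 7 bytes: K' = fe ac 00 00 00 00 00.
K' ⊕ ipad = c8 9a 36 36 36 36 36.  K' ⊕ opad = a2 f0 5c 5c 5c 5c 5c.
Inner input = (K'⊕ipad) ∥ m = c8 9a 36 36 36 36 36 ∥ 3a 79.
Inner hash: even-index sum = 483 mod 256 = 227; odd-index sum = 320 mod 256 = 64 → e3 40.
Outer input = (K'⊕opad) ∥ inner = a2 f0 5c 5c 5c 5c 5c ∥ e3 40.
Outer hash (tag): even-index sum = 502 mod 256 = 246; odd-index sum = 651 mod 256 = 139 → f6 8b.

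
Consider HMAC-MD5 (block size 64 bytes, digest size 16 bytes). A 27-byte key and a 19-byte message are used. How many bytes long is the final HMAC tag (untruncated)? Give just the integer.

16

The tag is one MD5 digest: 16 bytes.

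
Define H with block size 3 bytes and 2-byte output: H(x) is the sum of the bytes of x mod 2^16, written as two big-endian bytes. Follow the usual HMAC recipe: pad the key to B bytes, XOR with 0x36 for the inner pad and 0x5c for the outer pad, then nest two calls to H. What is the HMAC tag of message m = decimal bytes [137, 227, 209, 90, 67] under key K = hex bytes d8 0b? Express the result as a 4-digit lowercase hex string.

0176

Key hex bytes d8 0b is 2 bytes ≤ B = 3; zero-pad to 3 bytes: K' = d8 0b 00.
K' ⊕ ipad = ee 3d 36.  K' ⊕ opad = 84 57 5c.
Inner input = (K'⊕ipad) ∥ m = ee 3d 36 ∥ 89 e3 d1 5a 43.
Inner hash: sum = 238+61+54+137+227+209+90+67 = 1083 → 04 3b.
Outer input = (K'⊕opad) ∥ inner = 84 57 5c ∥ 04 3b.
Outer hash (tag): sum = 132+87+92+4+59 = 374 → 01 76.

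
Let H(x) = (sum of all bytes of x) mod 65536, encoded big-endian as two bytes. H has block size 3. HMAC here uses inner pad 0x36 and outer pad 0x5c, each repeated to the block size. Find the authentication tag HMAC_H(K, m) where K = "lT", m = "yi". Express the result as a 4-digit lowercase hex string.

0169

Key "lT" = 6c 54 is 2 bytes ≤ B = 3; zero-pad to 3 bytes: K' = 6c 54 00.
K' ⊕ ipad = 5a 62 36.  K' ⊕ opad = 30 08 5c.
Inner input = (K'⊕ipad) ∥ m = 5a 62 36 ∥ 79 69.
Inner hash: sum = 90+98+54+121+105 = 468 → 01 d4.
Outer input = (K'⊕opad) ∥ inner = 30 08 5c ∥ 01 d4.
Outer hash (tag): sum = 48+8+92+1+212 = 361 → 01 69.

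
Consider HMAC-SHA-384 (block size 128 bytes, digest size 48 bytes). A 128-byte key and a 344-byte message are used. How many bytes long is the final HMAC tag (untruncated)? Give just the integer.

The tag is one SHA-384 digest: 48 bytes.

48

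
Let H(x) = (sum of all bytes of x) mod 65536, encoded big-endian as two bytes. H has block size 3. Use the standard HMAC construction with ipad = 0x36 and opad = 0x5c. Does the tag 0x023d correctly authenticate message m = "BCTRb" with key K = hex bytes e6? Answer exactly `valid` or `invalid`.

Key hex bytes e6 is 1 byte ≤ B = 3; zero-pad to 3 bytes: K' = e6 00 00.
K' ⊕ ipad = d0 36 36; K' ⊕ opad = ba 5c 5c.
Inner hash: sum = 208+54+54+66+67+84+82+98 = 713 → 02 c9.
Outer hash (recomputed tag): sum = 186+92+92+2+201 = 573 → 02 3d.
Recomputed tag = 023d; claimed = 023d → match.

valid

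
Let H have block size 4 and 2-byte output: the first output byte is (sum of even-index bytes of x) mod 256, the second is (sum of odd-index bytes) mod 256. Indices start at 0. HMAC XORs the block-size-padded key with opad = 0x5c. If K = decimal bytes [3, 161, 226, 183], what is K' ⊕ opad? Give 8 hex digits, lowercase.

Key decimal bytes [3, 161, 226, 183] = 03 a1 e2 b7 is exactly B = 4 bytes: K' = 03 a1 e2 b7.
XOR each byte with 0x5c: 03⊕5c=5f, a1⊕5c=fd, e2⊕5c=be, b7⊕5c=eb.

5ffdbeeb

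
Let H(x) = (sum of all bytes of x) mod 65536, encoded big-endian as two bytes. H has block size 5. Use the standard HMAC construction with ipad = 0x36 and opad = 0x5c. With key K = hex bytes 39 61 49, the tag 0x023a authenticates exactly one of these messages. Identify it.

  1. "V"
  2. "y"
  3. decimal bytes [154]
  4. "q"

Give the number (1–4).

Key hex bytes 39 61 49 is 3 bytes ≤ B = 5; zero-pad to 5 bytes: K' = 39 61 49 00 00.
K' ⊕ ipad = 0f 57 7f 36 36; K' ⊕ opad = 65 3d 15 5c 5c.
m1: inner = H(0f 57 7f 36 36 56) = 01 a7; tag = H(65 3d 15 5c 5c 01 a7) = 0217
m2: inner = H(0f 57 7f 36 36 79) = 01 ca; tag = H(65 3d 15 5c 5c 01 ca) = 023a ← matches
m3: inner = H(0f 57 7f 36 36 9a) = 01 eb; tag = H(65 3d 15 5c 5c 01 eb) = 025b
m4: inner = H(0f 57 7f 36 36 71) = 01 c2; tag = H(65 3d 15 5c 5c 01 c2) = 0232

2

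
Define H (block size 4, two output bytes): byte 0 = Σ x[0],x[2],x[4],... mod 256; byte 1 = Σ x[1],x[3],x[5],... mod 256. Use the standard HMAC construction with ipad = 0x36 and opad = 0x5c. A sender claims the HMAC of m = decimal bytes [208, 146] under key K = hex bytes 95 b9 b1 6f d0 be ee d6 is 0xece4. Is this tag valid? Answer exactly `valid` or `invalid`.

invalid

Key hex bytes 95 b9 b1 6f d0 be ee d6 is 8 bytes > B = 4, so hash it first: H(key) = 04 bc, then zero-pad to 4 bytes: K' = 04 bc 00 00.
K' ⊕ ipad = 32 8a 36 36; K' ⊕ opad = 58 e0 5c 5c.
Inner hash: even-index sum = 312 mod 256 = 56; odd-index sum = 338 mod 256 = 82 → 38 52.
Outer hash (recomputed tag): even-index sum = 236 mod 256 = 236; odd-index sum = 398 mod 256 = 142 → ec 8e.
Recomputed tag = ec8e; claimed = ece4 → mismatch.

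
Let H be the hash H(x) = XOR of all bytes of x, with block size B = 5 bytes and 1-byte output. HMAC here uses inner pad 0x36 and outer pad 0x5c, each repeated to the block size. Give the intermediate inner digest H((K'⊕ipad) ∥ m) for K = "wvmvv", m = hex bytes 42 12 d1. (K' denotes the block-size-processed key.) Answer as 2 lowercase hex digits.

db

Key "wvmvv" = 77 76 6d 76 76 is exactly B = 5 bytes: K' = 77 76 6d 76 76.
K' ⊕ ipad = 41 40 5b 40 40.
Inner input = 41 40 5b 40 40 ∥ 42 12 d1.
Inner hash: XOR 41⊕40⊕5b⊕40⊕40⊕42⊕12⊕d1 = db.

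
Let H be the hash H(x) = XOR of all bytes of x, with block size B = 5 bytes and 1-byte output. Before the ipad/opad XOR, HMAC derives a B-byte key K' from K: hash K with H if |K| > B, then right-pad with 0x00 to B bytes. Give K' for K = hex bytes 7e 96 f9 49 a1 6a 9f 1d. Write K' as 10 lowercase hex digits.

1100000000

|K| = 8 > B = 5, so first hash the key.
H(K): XOR 7e⊕96⊕f9⊕49⊕a1⊕6a⊕9f⊕1d = 11.
Zero-pad H(K) = 11 to 5 bytes: K' = 11 00 00 00 00.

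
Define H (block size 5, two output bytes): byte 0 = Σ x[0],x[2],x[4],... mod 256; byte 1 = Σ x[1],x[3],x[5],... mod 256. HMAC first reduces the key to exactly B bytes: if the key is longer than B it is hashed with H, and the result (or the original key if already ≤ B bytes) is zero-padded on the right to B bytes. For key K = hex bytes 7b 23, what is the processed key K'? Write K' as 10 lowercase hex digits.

Key hex bytes 7b 23 is 2 bytes ≤ B = 5; zero-pad to 5 bytes: K' = 7b 23 00 00 00.

7b23000000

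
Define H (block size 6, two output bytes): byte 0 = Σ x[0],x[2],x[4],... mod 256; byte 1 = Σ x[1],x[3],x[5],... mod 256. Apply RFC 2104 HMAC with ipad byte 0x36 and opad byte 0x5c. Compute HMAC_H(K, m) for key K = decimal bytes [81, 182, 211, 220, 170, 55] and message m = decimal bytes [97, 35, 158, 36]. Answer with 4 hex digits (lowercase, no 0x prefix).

Key decimal bytes [81, 182, 211, 220, 170, 55] = 51 b6 d3 dc aa 37 is exactly B = 6 bytes: K' = 51 b6 d3 dc aa 37.
K' ⊕ ipad = 67 80 e5 ea 9c 01.  K' ⊕ opad = 0d ea 8f 80 f6 6b.
Inner input = (K'⊕ipad) ∥ m = 67 80 e5 ea 9c 01 ∥ 61 23 9e 24.
Inner hash: even-index sum = 743 mod 256 = 231; odd-index sum = 434 mod 256 = 178 → e7 b2.
Outer input = (K'⊕opad) ∥ inner = 0d ea 8f 80 f6 6b ∥ e7 b2.
Outer hash (tag): even-index sum = 633 mod 256 = 121; odd-index sum = 647 mod 256 = 135 → 79 87.

7987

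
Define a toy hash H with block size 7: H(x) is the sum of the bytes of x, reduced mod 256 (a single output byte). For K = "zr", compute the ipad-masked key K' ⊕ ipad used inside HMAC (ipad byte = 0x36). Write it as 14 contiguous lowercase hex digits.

4c443636363636

Key "zr" = 7a 72 is 2 bytes ≤ B = 7; zero-pad to 7 bytes: K' = 7a 72 00 00 00 00 00.
XOR each byte with 0x36: 7a⊕36=4c, 72⊕36=44, 00⊕36=36, 00⊕36=36, 00⊕36=36, 00⊕36=36, 00⊕36=36.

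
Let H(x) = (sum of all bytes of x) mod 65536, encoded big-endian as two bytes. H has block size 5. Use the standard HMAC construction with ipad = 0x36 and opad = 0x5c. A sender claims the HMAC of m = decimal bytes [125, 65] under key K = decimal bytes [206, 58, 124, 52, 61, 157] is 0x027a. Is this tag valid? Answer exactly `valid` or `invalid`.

valid

Key decimal bytes [206, 58, 124, 52, 61, 157] = ce 3a 7c 34 3d 9d is 6 bytes > B = 5, so hash it first: H(key) = 02 92, then zero-pad to 5 bytes: K' = 02 92 00 00 00.
K' ⊕ ipad = 34 a4 36 36 36; K' ⊕ opad = 5e ce 5c 5c 5c.
Inner hash: sum = 52+164+54+54+54+125+65 = 568 → 02 38.
Outer hash (recomputed tag): sum = 94+206+92+92+92+2+56 = 634 → 02 7a.
Recomputed tag = 027a; claimed = 027a → match.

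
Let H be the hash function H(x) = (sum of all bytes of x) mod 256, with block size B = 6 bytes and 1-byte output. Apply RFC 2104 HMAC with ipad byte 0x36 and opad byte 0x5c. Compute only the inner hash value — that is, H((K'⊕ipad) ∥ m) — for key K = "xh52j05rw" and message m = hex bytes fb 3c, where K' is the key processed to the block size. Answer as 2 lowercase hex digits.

Key "xh52j05rw" = 78 68 35 32 6a 30 35 72 77 is 9 bytes > B = 6, so hash it first: H(key) = ff, then zero-pad to 6 bytes: K' = ff 00 00 00 00 00.
K' ⊕ ipad = c9 36 36 36 36 36.
Inner input = c9 36 36 36 36 36 ∥ fb 3c.
Inner hash: sum = 201+54+54+54+54+54+251+60 = 782; mod 256 = 14 → 0e.

0e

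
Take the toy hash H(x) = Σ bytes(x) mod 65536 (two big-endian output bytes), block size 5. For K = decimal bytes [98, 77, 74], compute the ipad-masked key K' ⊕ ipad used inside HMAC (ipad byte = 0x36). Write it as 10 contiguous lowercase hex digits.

547b7c3636

Key decimal bytes [98, 77, 74] = 62 4d 4a is 3 bytes ≤ B = 5; zero-pad to 5 bytes: K' = 62 4d 4a 00 00.
XOR each byte with 0x36: 62⊕36=54, 4d⊕36=7b, 4a⊕36=7c, 00⊕36=36, 00⊕36=36.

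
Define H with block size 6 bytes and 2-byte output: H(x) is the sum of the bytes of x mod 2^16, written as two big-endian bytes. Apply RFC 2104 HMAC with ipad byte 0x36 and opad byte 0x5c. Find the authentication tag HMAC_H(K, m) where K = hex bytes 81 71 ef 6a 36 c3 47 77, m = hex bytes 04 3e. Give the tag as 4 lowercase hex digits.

Key hex bytes 81 71 ef 6a 36 c3 47 77 is 8 bytes > B = 6, so hash it first: H(key) = 04 02, then zero-pad to 6 bytes: K' = 04 02 00 00 00 00.
K' ⊕ ipad = 32 34 36 36 36 36.  K' ⊕ opad = 58 5e 5c 5c 5c 5c.
Inner input = (K'⊕ipad) ∥ m = 32 34 36 36 36 36 ∥ 04 3e.
Inner hash: sum = 50+52+54+54+54+54+4+62 = 384 → 01 80.
Outer input = (K'⊕opad) ∥ inner = 58 5e 5c 5c 5c 5c ∥ 01 80.
Outer hash (tag): sum = 88+94+92+92+92+92+1+128 = 679 → 02 a7.

02a7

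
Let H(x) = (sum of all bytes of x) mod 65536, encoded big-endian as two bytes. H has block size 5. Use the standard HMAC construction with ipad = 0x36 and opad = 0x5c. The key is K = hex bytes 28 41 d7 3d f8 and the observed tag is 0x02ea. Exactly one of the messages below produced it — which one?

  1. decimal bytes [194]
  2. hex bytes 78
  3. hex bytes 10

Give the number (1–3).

2

Key hex bytes 28 41 d7 3d f8 is exactly B = 5 bytes: K' = 28 41 d7 3d f8.
K' ⊕ ipad = 1e 77 e1 0b ce; K' ⊕ opad = 74 1d 8b 61 a4.
m1: inner = H(1e 77 e1 0b ce c2) = 03 11; tag = H(74 1d 8b 61 a4 03 11) = 0235
m2: inner = H(1e 77 e1 0b ce 78) = 02 c7; tag = H(74 1d 8b 61 a4 02 c7) = 02ea ← matches
m3: inner = H(1e 77 e1 0b ce 10) = 02 5f; tag = H(74 1d 8b 61 a4 02 5f) = 0282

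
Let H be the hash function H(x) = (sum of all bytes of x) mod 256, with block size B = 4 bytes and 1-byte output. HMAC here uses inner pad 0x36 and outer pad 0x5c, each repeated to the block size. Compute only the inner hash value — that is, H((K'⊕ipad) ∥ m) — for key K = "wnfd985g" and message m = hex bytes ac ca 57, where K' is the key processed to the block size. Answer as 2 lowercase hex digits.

Key "wnfd985g" = 77 6e 66 64 39 38 35 67 is 8 bytes > B = 4, so hash it first: H(key) = bc, then zero-pad to 4 bytes: K' = bc 00 00 00.
K' ⊕ ipad = 8a 36 36 36.
Inner input = 8a 36 36 36 ∥ ac ca 57.
Inner hash: sum = 138+54+54+54+172+202+87 = 761; mod 256 = 249 → f9.

f9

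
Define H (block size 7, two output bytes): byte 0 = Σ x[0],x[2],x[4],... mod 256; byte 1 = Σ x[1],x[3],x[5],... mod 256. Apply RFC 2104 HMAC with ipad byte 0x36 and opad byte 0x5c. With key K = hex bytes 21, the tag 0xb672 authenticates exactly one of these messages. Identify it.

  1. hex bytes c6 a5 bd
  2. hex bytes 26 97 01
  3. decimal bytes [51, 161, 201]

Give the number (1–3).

Key hex bytes 21 is 1 byte ≤ B = 7; zero-pad to 7 bytes: K' = 21 00 00 00 00 00 00.
K' ⊕ ipad = 17 36 36 36 36 36 36; K' ⊕ opad = 7d 5c 5c 5c 5c 5c 5c.
m1: inner = H(17 36 36 36 36 36 36 c6 a5 bd) = 5e 25; tag = H(7d 5c 5c 5c 5c 5c 5c 5e 25) = b672 ← matches
m2: inner = H(17 36 36 36 36 36 36 26 97 01) = 50 c9; tag = H(7d 5c 5c 5c 5c 5c 5c 50 c9) = 5a64
m3: inner = H(17 36 36 36 36 36 36 33 a1 c9) = 5a 9e; tag = H(7d 5c 5c 5c 5c 5c 5c 5a 9e) = 2f6e

1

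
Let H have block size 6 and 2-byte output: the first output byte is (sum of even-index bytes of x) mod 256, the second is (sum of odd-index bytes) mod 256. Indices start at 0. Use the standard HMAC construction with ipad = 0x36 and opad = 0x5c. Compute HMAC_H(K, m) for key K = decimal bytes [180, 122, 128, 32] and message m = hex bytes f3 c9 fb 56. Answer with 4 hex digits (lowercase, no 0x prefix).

7cb5

Key decimal bytes [180, 122, 128, 32] = b4 7a 80 20 is 4 bytes ≤ B = 6; zero-pad to 6 bytes: K' = b4 7a 80 20 00 00.
K' ⊕ ipad = 82 4c b6 16 36 36.  K' ⊕ opad = e8 26 dc 7c 5c 5c.
Inner input = (K'⊕ipad) ∥ m = 82 4c b6 16 36 36 ∥ f3 c9 fb 56.
Inner hash: even-index sum = 860 mod 256 = 92; odd-index sum = 439 mod 256 = 183 → 5c b7.
Outer input = (K'⊕opad) ∥ inner = e8 26 dc 7c 5c 5c ∥ 5c b7.
Outer hash (tag): even-index sum = 636 mod 256 = 124; odd-index sum = 437 mod 256 = 181 → 7c b5.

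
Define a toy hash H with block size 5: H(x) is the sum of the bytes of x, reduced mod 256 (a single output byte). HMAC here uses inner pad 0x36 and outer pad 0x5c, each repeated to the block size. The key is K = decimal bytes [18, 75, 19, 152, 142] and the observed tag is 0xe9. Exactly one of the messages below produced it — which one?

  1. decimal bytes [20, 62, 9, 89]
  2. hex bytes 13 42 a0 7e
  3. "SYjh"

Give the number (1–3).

2

Key decimal bytes [18, 75, 19, 152, 142] = 12 4b 13 98 8e is exactly B = 5 bytes: K' = 12 4b 13 98 8e.
K' ⊕ ipad = 24 7d 25 ae b8; K' ⊕ opad = 4e 17 4f c4 d2.
m1: inner = H(24 7d 25 ae b8 14 3e 09 59) = e0; tag = H(4e 17 4f c4 d2 e0) = 2a
m2: inner = H(24 7d 25 ae b8 13 42 a0 7e) = 9f; tag = H(4e 17 4f c4 d2 9f) = e9 ← matches
m3: inner = H(24 7d 25 ae b8 53 59 6a 68) = aa; tag = H(4e 17 4f c4 d2 aa) = f4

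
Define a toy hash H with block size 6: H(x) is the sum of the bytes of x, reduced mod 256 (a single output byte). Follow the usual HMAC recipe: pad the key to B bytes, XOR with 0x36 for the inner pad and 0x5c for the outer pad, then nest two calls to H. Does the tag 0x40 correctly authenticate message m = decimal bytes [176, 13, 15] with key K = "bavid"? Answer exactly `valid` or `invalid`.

invalid

Key "bavid" = 62 61 76 69 64 is 5 bytes ≤ B = 6; zero-pad to 6 bytes: K' = 62 61 76 69 64 00.
K' ⊕ ipad = 54 57 40 5f 52 36; K' ⊕ opad = 3e 3d 2a 35 38 5c.
Inner hash: sum = 84+87+64+95+82+54+176+13+15 = 670; mod 256 = 158 → 9e.
Outer hash (recomputed tag): sum = 62+61+42+53+56+92+158 = 524; mod 256 = 12 → 0c.
Recomputed tag = 0c; claimed = 40 → mismatch.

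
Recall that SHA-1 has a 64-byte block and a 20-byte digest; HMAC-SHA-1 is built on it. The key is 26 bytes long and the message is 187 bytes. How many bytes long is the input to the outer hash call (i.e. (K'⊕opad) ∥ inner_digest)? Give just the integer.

Key is 26 ≤ 64 bytes, zero-padded: |K'| = 64.
Outer input = (K'⊕opad) ∥ H(inner) → 64 + 20 = 84 bytes.

84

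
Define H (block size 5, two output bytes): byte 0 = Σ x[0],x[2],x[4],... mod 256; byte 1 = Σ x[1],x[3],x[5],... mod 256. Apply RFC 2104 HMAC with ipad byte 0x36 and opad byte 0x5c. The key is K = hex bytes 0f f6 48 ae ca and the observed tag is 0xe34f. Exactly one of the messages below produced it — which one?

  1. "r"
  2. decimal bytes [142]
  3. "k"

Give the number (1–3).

2

Key hex bytes 0f f6 48 ae ca is exactly B = 5 bytes: K' = 0f f6 48 ae ca.
K' ⊕ ipad = 39 c0 7e 98 fc; K' ⊕ opad = 53 aa 14 f2 96.
m1: inner = H(39 c0 7e 98 fc 72) = b3 ca; tag = H(53 aa 14 f2 96 b3 ca) = c74f
m2: inner = H(39 c0 7e 98 fc 8e) = b3 e6; tag = H(53 aa 14 f2 96 b3 e6) = e34f ← matches
m3: inner = H(39 c0 7e 98 fc 6b) = b3 c3; tag = H(53 aa 14 f2 96 b3 c3) = c04f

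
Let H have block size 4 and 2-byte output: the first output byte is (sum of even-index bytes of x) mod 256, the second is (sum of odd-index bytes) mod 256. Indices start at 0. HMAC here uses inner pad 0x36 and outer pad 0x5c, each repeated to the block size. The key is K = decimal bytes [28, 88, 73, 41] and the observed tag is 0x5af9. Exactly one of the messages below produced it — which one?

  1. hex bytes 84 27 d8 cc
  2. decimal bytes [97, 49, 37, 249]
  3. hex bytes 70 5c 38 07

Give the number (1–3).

1

Key decimal bytes [28, 88, 73, 41] = 1c 58 49 29 is exactly B = 4 bytes: K' = 1c 58 49 29.
K' ⊕ ipad = 2a 6e 7f 1f; K' ⊕ opad = 40 04 15 75.
m1: inner = H(2a 6e 7f 1f 84 27 d8 cc) = 05 80; tag = H(40 04 15 75 05 80) = 5af9 ← matches
m2: inner = H(2a 6e 7f 1f 61 31 25 f9) = 2f b7; tag = H(40 04 15 75 2f b7) = 8430
m3: inner = H(2a 6e 7f 1f 70 5c 38 07) = 51 f0; tag = H(40 04 15 75 51 f0) = a669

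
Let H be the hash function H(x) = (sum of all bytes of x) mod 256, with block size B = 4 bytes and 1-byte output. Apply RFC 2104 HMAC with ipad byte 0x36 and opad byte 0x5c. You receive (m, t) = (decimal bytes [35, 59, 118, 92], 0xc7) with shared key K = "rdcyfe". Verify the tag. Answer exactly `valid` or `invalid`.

invalid

Key "rdcyfe" = 72 64 63 79 66 65 is 6 bytes > B = 4, so hash it first: H(key) = 7d, then zero-pad to 4 bytes: K' = 7d 00 00 00.
K' ⊕ ipad = 4b 36 36 36; K' ⊕ opad = 21 5c 5c 5c.
Inner hash: sum = 75+54+54+54+35+59+118+92 = 541; mod 256 = 29 → 1d.
Outer hash (recomputed tag): sum = 33+92+92+92+29 = 338; mod 256 = 82 → 52.
Recomputed tag = 52; claimed = c7 → mismatch.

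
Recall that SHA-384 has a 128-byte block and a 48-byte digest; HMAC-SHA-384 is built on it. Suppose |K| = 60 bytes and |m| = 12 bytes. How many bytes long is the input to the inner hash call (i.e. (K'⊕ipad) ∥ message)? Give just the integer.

Key is 60 ≤ 128 bytes, zero-padded: |K'| = 128.
Inner input = (K'⊕ipad) ∥ m → 128 + 12 = 140 bytes.

140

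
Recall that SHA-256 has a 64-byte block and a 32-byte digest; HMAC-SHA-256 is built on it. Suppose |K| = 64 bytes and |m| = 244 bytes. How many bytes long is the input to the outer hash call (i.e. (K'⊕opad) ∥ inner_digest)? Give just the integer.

Key is 64 ≤ 64 bytes, zero-padded: |K'| = 64.
Outer input = (K'⊕opad) ∥ H(inner) → 64 + 32 = 96 bytes.

96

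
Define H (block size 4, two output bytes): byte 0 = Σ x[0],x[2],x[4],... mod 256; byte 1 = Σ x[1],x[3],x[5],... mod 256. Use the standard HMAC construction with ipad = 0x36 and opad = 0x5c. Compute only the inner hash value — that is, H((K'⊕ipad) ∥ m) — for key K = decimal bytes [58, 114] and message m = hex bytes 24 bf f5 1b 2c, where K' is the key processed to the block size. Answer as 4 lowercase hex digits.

8754

Key decimal bytes [58, 114] = 3a 72 is 2 bytes ≤ B = 4; zero-pad to 4 bytes: K' = 3a 72 00 00.
K' ⊕ ipad = 0c 44 36 36.
Inner input = 0c 44 36 36 ∥ 24 bf f5 1b 2c.
Inner hash: even-index sum = 391 mod 256 = 135; odd-index sum = 340 mod 256 = 84 → 87 54.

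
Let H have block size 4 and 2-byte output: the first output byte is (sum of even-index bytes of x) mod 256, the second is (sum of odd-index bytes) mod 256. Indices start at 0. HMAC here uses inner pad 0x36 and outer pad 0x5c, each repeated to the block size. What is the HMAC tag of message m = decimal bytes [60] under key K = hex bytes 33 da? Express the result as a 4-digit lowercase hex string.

4204

Key hex bytes 33 da is 2 bytes ≤ B = 4; zero-pad to 4 bytes: K' = 33 da 00 00.
K' ⊕ ipad = 05 ec 36 36.  K' ⊕ opad = 6f 86 5c 5c.
Inner input = (K'⊕ipad) ∥ m = 05 ec 36 36 ∥ 3c.
Inner hash: even-index sum = 119 mod 256 = 119; odd-index sum = 290 mod 256 = 34 → 77 22.
Outer input = (K'⊕opad) ∥ inner = 6f 86 5c 5c ∥ 77 22.
Outer hash (tag): even-index sum = 322 mod 256 = 66; odd-index sum = 260 mod 256 = 4 → 42 04.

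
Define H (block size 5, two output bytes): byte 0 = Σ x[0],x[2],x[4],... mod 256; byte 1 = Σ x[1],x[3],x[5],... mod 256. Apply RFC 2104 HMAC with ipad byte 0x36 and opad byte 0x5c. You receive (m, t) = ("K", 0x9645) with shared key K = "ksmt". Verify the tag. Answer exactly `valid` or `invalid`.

Key "ksmt" = 6b 73 6d 74 is 4 bytes ≤ B = 5; zero-pad to 5 bytes: K' = 6b 73 6d 74 00.
K' ⊕ ipad = 5d 45 5b 42 36; K' ⊕ opad = 37 2f 31 28 5c.
Inner hash: even-index sum = 238 mod 256 = 238; odd-index sum = 210 mod 256 = 210 → ee d2.
Outer hash (recomputed tag): even-index sum = 406 mod 256 = 150; odd-index sum = 325 mod 256 = 69 → 96 45.
Recomputed tag = 9645; claimed = 9645 → match.

valid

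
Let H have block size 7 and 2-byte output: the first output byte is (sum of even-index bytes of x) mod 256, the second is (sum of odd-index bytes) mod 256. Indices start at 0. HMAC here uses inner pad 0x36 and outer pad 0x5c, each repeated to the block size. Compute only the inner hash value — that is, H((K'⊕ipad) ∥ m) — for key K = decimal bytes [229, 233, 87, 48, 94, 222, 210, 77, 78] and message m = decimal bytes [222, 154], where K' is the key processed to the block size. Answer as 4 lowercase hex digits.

Key decimal bytes [229, 233, 87, 48, 94, 222, 210, 77, 78] = e5 e9 57 30 5e de d2 4d 4e is 9 bytes > B = 7, so hash it first: H(key) = ba 44, then zero-pad to 7 bytes: K' = ba 44 00 00 00 00 00.
K' ⊕ ipad = 8c 72 36 36 36 36 36.
Inner input = 8c 72 36 36 36 36 36 ∥ de 9a.
Inner hash: even-index sum = 456 mod 256 = 200; odd-index sum = 444 mod 256 = 188 → c8 bc.

c8bc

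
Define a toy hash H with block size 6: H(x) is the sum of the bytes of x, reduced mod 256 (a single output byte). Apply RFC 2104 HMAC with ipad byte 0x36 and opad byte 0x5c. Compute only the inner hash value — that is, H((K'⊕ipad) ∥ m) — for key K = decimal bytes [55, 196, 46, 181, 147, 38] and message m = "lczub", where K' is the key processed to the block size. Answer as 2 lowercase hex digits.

63

Key decimal bytes [55, 196, 46, 181, 147, 38] = 37 c4 2e b5 93 26 is exactly B = 6 bytes: K' = 37 c4 2e b5 93 26.
K' ⊕ ipad = 01 f2 18 83 a5 10.
Inner input = 01 f2 18 83 a5 10 ∥ 6c 63 7a 75 62.
Inner hash: sum = 1+242+24+131+165+16+108+99+122+117+98 = 1123; mod 256 = 99 → 63.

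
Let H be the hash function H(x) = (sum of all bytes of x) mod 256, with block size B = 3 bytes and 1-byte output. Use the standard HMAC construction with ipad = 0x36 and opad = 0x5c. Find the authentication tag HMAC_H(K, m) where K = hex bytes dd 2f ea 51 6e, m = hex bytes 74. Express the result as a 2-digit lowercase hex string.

04

Key hex bytes dd 2f ea 51 6e is 5 bytes > B = 3, so hash it first: H(key) = b5, then zero-pad to 3 bytes: K' = b5 00 00.
K' ⊕ ipad = 83 36 36.  K' ⊕ opad = e9 5c 5c.
Inner input = (K'⊕ipad) ∥ m = 83 36 36 ∥ 74.
Inner hash: sum = 131+54+54+116 = 355; mod 256 = 99 → 63.
Outer input = (K'⊕opad) ∥ inner = e9 5c 5c ∥ 63.
Outer hash (tag): sum = 233+92+92+99 = 516; mod 256 = 4 → 04.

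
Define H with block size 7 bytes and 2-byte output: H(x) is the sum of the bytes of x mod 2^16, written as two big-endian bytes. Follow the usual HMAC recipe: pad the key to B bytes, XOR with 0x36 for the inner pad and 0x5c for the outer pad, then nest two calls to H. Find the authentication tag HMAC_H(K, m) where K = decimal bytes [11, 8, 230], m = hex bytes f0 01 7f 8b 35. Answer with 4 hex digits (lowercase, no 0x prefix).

032c

Key decimal bytes [11, 8, 230] = 0b 08 e6 is 3 bytes ≤ B = 7; zero-pad to 7 bytes: K' = 0b 08 e6 00 00 00 00.
K' ⊕ ipad = 3d 3e d0 36 36 36 36.  K' ⊕ opad = 57 54 ba 5c 5c 5c 5c.
Inner input = (K'⊕ipad) ∥ m = 3d 3e d0 36 36 36 36 ∥ f0 01 7f 8b 35.
Inner hash: sum = 61+62+208+54+54+54+54+240+1+127+139+53 = 1107 → 04 53.
Outer input = (K'⊕opad) ∥ inner = 57 54 ba 5c 5c 5c 5c ∥ 04 53.
Outer hash (tag): sum = 87+84+186+92+92+92+92+4+83 = 812 → 03 2c.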